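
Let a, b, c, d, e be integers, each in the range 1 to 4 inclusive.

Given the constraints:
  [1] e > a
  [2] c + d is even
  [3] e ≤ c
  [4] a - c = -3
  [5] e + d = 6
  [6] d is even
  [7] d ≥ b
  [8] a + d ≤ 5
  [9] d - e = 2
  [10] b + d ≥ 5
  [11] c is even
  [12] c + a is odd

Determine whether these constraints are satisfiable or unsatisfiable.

Satisfiable

One satisfying assignment is a = 1, b = 1, c = 4, d = 4, e = 2.
For the less obvious constraints — constraint 4: a - c = -3; constraint 5: e + d = 6 — and the others hold by inspection.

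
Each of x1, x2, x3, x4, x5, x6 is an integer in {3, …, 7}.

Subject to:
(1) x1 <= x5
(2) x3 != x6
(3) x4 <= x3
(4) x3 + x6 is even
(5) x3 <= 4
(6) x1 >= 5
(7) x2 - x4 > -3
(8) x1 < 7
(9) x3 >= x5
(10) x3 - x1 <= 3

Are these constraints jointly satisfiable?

From constraints 1 and 6: x5 ≥ x1 and x1 ≥ 5, so x5 ≥ 5. From constraints 5 and 9: x5 ≤ x3 and x3 ≤ 4, so x5 ≤ 4. But 4 < 5, so no value of x5 works.

Unsatisfiable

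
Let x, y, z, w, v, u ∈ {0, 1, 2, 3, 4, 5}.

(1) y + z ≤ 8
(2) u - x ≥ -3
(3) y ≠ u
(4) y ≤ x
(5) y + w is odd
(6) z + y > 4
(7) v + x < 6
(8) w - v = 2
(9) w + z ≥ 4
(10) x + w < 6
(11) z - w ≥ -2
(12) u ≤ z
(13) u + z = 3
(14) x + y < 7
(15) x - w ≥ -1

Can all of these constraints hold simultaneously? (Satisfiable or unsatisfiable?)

Satisfiable

Try x = 3, y = 3, z = 2, w = 2, v = 0, u = 1.
Check constraint 1: y + z = 5; constraint 2: u - x = -2. The remaining constraints are straightforward to verify.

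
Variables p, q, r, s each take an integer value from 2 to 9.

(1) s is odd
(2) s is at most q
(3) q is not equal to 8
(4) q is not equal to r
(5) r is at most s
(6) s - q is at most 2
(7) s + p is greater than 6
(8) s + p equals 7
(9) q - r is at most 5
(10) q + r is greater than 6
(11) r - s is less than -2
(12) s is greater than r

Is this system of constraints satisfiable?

One satisfying assignment is p = 2, q = 6, r = 2, s = 5.
For the less obvious constraints — constraint 6: s - q = -1; constraint 7: s + p = 7 — and the others hold by inspection.

Satisfiable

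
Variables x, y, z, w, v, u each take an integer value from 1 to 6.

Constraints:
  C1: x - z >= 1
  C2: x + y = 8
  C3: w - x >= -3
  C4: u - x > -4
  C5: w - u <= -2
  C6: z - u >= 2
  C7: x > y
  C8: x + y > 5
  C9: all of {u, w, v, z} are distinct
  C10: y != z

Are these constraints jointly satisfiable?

Constraints 1, 3, 5, and 6 give w − x ≥ -3, x − z ≥ 1, z − u ≥ 2, u − w ≥ 2.
Adding all 4 inequalities: the left sides telescope to 0, and the right sides sum to (-3) + 1 + 2 + 2 = 2. So 0 ≥ 2, which is false.

Unsatisfiable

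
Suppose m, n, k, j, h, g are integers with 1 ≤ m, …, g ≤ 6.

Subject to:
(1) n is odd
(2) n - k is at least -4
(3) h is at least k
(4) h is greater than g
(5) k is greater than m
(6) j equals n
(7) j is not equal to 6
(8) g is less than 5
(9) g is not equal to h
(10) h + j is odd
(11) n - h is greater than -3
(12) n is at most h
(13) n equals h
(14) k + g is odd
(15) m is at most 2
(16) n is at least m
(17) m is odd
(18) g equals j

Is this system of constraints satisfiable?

Unsatisfiable

From constraints 6, 13, and 18, g = j = n = h, so g = h. But constraint 9 says g ≠ h. Contradiction.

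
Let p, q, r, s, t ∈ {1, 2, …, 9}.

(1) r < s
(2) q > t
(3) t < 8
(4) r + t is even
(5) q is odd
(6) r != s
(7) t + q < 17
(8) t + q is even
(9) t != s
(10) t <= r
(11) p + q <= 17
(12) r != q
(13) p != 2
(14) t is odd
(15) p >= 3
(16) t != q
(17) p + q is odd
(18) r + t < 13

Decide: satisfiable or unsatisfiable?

Satisfiable

Setting (p, q, r, s, t) = (6, 9, 5, 6, 5) satisfies everything: constraint 7: t + q = 14; constraint 11: p + q = 15; constraint 18: r + t = 10, and the others follow.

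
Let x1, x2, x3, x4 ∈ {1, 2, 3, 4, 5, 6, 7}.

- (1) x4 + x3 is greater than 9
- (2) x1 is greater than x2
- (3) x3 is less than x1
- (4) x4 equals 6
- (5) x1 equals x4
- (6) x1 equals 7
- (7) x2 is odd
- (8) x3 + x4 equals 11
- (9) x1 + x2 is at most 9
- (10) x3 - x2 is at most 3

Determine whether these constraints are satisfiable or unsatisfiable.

Unsatisfiable

Constraint 6 fixes x1 = 7 and constraint 4 fixes x4 = 6, but constraint 5 requires x1 = x4. Since 7 ≠ 6, contradiction.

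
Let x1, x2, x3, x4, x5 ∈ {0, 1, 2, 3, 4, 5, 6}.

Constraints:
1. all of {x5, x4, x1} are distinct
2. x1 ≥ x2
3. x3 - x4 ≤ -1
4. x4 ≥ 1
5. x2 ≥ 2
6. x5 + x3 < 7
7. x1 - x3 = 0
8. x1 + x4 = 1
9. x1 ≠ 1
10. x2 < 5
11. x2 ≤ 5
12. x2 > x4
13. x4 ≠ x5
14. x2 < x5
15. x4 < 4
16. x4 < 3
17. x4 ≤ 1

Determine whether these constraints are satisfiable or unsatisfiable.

Unsatisfiable

From constraints 2 and 5: x1 ≥ x2 ≥ 2. From constraint 4: x4 ≥ 1. Hence x1 + x4 ≥ 3. But constraint 8 requires x1 + x4 = 1, and 1 < 3. Contradiction.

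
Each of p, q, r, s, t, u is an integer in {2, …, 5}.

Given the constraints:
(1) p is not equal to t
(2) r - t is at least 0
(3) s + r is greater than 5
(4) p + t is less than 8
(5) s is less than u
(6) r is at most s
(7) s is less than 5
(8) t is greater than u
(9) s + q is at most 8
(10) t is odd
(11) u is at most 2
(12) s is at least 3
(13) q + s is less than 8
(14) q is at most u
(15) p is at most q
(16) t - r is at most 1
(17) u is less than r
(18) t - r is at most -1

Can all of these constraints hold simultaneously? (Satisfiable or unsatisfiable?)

Unsatisfiable

Constraints 5, 6, 8, and 18 give r ≤ s, s < u, u < t, t < r. Chaining: r ≤ s < u < t < r, which forces r < r — impossible.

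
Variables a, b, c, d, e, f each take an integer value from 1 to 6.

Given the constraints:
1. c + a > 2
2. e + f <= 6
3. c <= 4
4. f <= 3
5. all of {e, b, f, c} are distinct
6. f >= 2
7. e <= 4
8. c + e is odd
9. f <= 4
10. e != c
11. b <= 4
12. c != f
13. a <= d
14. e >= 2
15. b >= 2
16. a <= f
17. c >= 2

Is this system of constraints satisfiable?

Unsatisfiable

Constraints 3, 6, 7, 9, 11, 14, 15, and 17 confine each of e, b, f, c to the 3 values {2, …, 4}.
Constraint 5 requires all 4 of them to be distinct, but only 3 values are available — impossible by the pigeonhole principle.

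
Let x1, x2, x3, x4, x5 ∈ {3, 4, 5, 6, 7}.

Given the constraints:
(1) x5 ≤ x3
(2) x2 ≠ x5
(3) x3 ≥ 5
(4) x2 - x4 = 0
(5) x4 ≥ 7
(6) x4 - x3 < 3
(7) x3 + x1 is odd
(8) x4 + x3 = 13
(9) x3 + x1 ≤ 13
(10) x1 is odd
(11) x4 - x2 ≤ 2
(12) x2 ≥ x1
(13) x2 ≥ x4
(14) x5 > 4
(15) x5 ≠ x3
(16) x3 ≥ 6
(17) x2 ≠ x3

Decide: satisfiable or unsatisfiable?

The assignment x1 = 7, x2 = 7, x3 = 6, x4 = 7, x5 = 5 works:
  constraint 4 holds since x2 - x4 = 0.
  constraint 6 holds since x4 - x3 = 1.
The rest check out directly.

Satisfiable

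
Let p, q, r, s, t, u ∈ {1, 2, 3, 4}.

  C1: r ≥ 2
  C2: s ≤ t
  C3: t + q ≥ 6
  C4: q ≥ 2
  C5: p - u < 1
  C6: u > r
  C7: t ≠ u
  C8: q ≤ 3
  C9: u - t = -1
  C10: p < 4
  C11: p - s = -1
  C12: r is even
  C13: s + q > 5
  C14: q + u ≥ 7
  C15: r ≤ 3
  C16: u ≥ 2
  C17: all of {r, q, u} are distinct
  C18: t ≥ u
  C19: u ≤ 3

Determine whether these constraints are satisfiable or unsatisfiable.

Constraints 1, 4, 8, 15, 16, and 19 confine each of r, q, u to the 2 values {2, 3}.
Constraint 17 requires all 3 of them to be distinct, but only 2 values are available — impossible by the pigeonhole principle.

Unsatisfiable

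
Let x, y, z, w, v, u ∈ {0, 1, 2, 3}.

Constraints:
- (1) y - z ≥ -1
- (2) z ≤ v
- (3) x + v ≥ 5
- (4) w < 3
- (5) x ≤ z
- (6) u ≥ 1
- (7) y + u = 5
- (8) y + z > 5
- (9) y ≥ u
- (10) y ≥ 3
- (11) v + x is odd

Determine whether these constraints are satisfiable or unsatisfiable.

One satisfying assignment is x = 2, y = 3, z = 3, w = 2, v = 3, u = 2.
For the less obvious constraints — constraint 1: y - z = 0; constraint 3: x + v = 5 — and the others hold by inspection.

Satisfiable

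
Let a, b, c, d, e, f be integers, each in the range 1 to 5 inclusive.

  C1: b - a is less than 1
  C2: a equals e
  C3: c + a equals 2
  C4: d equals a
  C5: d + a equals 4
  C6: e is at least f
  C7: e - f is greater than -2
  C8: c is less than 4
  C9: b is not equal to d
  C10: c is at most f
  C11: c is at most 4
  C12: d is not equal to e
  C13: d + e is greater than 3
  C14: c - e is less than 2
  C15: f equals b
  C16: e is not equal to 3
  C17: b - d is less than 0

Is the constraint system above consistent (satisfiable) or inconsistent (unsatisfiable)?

From constraints 2 and 4, d = a = e, so d = e. But constraint 12 says d ≠ e. Contradiction.

Unsatisfiable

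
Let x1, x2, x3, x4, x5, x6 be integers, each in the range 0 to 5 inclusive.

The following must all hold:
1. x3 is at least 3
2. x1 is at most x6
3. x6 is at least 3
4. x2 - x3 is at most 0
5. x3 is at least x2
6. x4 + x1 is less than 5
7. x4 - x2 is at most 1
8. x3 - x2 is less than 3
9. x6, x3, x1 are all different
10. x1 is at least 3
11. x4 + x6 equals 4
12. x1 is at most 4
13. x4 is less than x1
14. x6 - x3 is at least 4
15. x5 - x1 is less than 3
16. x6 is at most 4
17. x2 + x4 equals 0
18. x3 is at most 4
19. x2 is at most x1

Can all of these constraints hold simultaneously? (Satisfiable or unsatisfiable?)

Constraints 1, 3, 10, 12, 16, and 18 confine each of x6, x3, x1 to the 2 values {3, 4}.
Constraint 9 requires all 3 of them to be distinct, but only 2 values are available — impossible by the pigeonhole principle.

Unsatisfiable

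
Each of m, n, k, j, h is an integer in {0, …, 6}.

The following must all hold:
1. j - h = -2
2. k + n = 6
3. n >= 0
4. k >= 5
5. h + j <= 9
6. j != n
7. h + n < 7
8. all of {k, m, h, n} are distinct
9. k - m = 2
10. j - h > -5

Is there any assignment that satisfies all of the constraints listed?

Satisfiable

Take m = 4, n = 0, k = 6, j = 3, h = 5. Then constraint 1: j - h = -2; constraint 2: k + n = 6; constraint 5: h + j = 8, and every other listed constraint is also met.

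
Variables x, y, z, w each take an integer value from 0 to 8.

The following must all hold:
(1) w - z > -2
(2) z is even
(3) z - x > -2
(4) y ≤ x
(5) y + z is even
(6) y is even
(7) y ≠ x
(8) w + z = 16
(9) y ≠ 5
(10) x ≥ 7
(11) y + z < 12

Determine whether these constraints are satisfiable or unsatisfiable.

Setting (x, y, z, w) = (8, 2, 8, 8) satisfies everything: constraint 1: w - z = 0; constraint 3: z - x = 0; constraint 8: w + z = 16, and the others follow.

Satisfiable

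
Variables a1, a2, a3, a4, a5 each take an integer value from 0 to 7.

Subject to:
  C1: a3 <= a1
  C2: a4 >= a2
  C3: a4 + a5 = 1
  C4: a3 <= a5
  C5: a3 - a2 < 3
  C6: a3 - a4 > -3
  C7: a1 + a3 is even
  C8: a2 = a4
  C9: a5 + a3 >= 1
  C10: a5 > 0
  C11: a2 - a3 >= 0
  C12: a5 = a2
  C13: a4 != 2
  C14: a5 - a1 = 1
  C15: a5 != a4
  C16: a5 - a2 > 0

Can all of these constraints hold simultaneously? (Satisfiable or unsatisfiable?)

Unsatisfiable

From constraints 8 and 12, a5 = a2 = a4, so a5 = a4. But constraint 15 says a5 ≠ a4. Contradiction.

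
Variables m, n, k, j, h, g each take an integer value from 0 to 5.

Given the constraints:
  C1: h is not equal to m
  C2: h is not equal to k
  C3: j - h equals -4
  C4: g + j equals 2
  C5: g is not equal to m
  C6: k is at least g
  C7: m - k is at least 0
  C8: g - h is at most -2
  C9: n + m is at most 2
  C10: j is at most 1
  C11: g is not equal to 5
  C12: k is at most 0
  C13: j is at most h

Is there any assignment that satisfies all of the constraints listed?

From constraints 6 and 12: g ≤ k ≤ 0. From constraint 10: j ≤ 1. Hence g + j ≤ 1. But constraint 4 requires g + j = 2, and 2 > 1. Contradiction.

Unsatisfiable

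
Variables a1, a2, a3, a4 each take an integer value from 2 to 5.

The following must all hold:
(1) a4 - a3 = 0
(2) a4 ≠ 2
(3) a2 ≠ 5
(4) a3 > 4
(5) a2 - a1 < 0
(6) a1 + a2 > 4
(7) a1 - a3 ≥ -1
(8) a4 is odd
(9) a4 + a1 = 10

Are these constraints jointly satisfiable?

The assignment a1 = 5, a2 = 2, a3 = 5, a4 = 5 works:
  constraint 1 holds since a4 - a3 = 0.
  constraint 5 holds since a2 - a1 = -3.
The rest check out directly.

Satisfiable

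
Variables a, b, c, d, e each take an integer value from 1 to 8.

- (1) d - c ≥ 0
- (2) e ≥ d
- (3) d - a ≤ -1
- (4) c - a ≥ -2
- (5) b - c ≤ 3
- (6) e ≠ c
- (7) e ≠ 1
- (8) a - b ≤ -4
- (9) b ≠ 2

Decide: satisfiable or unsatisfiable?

Unsatisfiable

Constraints 1, 3, 5, and 8 give c − b ≥ -3, b − a ≥ 4, a − d ≥ 1, d − c ≥ 0.
Adding all 4 inequalities: the left sides telescope to 0, and the right sides sum to (-3) + 4 + 1 + 0 = 2. So 0 ≥ 2, which is false.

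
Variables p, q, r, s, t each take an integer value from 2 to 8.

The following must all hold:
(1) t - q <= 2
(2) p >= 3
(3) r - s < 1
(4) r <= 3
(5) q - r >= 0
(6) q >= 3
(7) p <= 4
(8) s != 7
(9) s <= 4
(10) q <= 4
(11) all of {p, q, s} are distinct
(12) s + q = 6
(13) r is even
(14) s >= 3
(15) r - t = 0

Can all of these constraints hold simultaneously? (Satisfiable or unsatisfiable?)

Unsatisfiable

Constraints 2, 6, 7, 9, 10, and 14 confine each of p, q, s to the 2 values {3, 4}.
Constraint 11 requires all 3 of them to be distinct, but only 2 values are available — impossible by the pigeonhole principle.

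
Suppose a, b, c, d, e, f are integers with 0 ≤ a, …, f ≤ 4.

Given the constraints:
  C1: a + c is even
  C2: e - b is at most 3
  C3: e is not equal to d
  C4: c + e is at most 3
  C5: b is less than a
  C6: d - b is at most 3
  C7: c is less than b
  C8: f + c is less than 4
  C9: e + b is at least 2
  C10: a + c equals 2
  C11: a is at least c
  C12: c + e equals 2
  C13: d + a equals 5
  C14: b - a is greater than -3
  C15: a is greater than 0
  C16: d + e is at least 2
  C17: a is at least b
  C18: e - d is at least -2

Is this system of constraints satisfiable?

Satisfiable

Take a = 2, b = 1, c = 0, d = 3, e = 2, f = 3. Then constraint 2: e - b = 1; constraint 4: c + e = 2; constraint 6: d - b = 2, and every other listed constraint is also met.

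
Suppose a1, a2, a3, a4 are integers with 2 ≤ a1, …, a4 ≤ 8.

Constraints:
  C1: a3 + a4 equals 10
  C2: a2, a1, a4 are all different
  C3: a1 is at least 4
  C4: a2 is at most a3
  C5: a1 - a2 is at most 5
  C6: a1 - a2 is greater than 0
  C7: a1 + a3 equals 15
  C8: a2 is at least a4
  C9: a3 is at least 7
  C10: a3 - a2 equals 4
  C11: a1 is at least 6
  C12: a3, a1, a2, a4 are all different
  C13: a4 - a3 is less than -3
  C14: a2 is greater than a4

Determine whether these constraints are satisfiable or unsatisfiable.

Satisfiable

Try a1 = 7, a2 = 4, a3 = 8, a4 = 2.
Check constraint 1: a3 + a4 = 10; constraint 5: a1 - a2 = 3. The remaining constraints are straightforward to verify.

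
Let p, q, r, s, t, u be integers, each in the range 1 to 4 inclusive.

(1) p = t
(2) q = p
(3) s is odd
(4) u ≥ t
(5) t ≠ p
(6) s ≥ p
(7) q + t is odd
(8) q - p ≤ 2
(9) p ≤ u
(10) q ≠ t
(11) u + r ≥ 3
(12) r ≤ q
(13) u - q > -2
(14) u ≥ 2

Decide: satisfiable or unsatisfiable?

Unsatisfiable

From constraints 1 and 2, q = p = t, so q = t. But constraint 10 says q ≠ t. Contradiction.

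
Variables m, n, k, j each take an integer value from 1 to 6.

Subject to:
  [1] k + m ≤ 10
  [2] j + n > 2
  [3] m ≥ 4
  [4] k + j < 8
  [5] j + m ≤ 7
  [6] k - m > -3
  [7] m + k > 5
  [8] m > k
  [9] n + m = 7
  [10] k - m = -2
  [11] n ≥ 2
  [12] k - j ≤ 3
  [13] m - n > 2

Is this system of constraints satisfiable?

The assignment m = 5, n = 2, k = 3, j = 2 works:
  constraint 1 holds since k + m = 8.
  constraint 2 holds since j + n = 4.
The rest check out directly.

Satisfiable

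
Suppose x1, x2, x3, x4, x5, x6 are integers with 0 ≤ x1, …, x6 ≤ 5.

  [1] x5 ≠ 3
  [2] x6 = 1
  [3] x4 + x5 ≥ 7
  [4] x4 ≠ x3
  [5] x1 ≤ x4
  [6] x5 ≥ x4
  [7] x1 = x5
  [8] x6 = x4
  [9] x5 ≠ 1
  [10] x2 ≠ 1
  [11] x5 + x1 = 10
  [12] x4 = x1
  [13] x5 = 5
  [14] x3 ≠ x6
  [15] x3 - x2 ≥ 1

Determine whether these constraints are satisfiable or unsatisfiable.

Unsatisfiable

Constraint 2 fixes x6 = 1 and constraint 13 fixes x5 = 5. Constraints 7, 8, and 12 give x6 = x4 = x1 = x5, so x6 = x5. But 1 ≠ 5 — contradiction.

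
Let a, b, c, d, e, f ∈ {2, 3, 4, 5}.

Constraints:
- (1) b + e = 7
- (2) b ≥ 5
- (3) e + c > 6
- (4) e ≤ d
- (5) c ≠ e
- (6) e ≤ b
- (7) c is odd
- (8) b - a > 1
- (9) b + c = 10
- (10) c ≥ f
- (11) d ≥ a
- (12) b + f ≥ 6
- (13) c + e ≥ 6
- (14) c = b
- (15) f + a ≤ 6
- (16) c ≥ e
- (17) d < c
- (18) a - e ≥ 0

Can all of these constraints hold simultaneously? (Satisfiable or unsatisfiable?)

Try a = 2, b = 5, c = 5, d = 2, e = 2, f = 3.
Check constraint 1: b + e = 7; constraint 3: e + c = 7. The remaining constraints are straightforward to verify.

Satisfiable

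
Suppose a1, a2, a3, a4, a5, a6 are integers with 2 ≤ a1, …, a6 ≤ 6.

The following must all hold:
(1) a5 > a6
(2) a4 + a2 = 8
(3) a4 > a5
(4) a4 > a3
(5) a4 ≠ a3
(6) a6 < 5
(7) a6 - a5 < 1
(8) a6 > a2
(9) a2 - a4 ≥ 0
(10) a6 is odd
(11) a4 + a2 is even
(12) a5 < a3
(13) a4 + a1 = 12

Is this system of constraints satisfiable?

Constraints 1, 4, 8, 9, and 12 give a3 < a4, a4 ≤ a2, a2 < a6, a6 < a5, a5 < a3. Chaining: a3 < a4 ≤ a2 < a6 < a5 < a3, which forces a3 < a3 — impossible.

Unsatisfiable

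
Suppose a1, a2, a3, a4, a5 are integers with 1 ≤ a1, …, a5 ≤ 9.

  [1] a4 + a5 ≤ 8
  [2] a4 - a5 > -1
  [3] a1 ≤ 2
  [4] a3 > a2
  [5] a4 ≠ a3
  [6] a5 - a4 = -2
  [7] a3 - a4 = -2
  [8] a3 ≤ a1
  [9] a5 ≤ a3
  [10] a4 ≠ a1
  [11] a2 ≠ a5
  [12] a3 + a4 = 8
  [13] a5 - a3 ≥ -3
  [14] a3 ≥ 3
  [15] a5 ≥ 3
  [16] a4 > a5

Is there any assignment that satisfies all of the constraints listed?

Unsatisfiable

From constraints 9 and 15: a3 ≥ a5 and a5 ≥ 3, so a3 ≥ 3. From constraints 3 and 8: a3 ≤ a1 and a1 ≤ 2, so a3 ≤ 2. But 2 < 3, so no value of a3 works.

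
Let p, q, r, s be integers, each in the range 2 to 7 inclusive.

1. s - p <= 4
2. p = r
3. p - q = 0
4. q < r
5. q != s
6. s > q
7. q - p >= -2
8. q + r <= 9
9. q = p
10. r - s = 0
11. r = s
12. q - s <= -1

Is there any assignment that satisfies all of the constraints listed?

Unsatisfiable

From constraints 2, 9, and 11, q = p = r = s, so q = s. But constraint 5 says q ≠ s. Contradiction.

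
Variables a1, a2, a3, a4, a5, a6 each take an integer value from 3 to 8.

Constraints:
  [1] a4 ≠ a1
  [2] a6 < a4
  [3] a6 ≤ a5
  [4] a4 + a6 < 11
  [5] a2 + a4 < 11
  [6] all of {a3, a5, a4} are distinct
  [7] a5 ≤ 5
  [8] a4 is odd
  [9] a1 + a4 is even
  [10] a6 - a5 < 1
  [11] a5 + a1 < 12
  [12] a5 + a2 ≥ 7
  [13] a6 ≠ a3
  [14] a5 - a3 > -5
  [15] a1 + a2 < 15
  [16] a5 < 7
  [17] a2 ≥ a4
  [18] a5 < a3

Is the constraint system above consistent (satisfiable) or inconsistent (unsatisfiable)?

Setting (a1, a2, a3, a4, a5, a6) = (7, 5, 6, 5, 4, 3) satisfies everything: constraint 4: a4 + a6 = 8; constraint 5: a2 + a4 = 10; constraint 10: a6 - a5 = -1, and the others follow.

Satisfiable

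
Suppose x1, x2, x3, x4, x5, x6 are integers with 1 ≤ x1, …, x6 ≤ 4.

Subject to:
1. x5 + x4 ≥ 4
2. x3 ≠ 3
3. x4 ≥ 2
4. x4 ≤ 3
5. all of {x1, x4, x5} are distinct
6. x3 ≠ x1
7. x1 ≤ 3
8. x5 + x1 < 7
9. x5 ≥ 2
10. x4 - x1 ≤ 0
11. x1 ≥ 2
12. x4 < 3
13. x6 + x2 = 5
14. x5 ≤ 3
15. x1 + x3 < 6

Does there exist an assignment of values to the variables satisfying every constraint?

Constraints 3, 4, 7, 9, 11, and 14 confine each of x1, x4, x5 to the 2 values {2, 3}.
Constraint 5 requires all 3 of them to be distinct, but only 2 values are available — impossible by the pigeonhole principle.

Unsatisfiable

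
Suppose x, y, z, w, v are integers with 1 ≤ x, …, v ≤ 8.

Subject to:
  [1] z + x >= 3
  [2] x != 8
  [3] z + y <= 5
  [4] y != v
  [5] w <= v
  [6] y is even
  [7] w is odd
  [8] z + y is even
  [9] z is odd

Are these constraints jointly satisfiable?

Constraint 9 makes z odd and constraint 6 makes y even, so z + y must be odd. Constraint 8 says z + y is even — contradiction.

Unsatisfiable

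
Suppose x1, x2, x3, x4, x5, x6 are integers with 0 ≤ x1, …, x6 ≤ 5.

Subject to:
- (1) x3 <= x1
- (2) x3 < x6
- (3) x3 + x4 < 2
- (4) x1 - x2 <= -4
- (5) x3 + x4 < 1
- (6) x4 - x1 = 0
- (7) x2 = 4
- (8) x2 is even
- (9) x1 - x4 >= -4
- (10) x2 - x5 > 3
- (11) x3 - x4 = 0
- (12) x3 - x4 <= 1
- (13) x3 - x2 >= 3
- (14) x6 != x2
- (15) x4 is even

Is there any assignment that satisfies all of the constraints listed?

Constraints 4, 9, 12, and 13 give x2 − x1 ≥ 4, x1 − x4 ≥ -4, x4 − x3 ≥ -1, x3 − x2 ≥ 3.
Adding all 4 inequalities: the left sides telescope to 0, and the right sides sum to 4 + (-4) + (-1) + 3 = 2. So 0 ≥ 2, which is false.

Unsatisfiable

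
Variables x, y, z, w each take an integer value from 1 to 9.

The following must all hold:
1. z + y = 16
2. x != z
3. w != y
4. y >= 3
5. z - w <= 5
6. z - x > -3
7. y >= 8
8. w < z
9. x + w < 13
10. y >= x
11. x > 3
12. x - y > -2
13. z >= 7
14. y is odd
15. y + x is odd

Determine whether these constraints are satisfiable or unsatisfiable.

Satisfiable

Setting (x, y, z, w) = (8, 9, 7, 3) satisfies everything: constraint 1: z + y = 16; constraint 5: z - w = 4; constraint 6: z - x = -1, and the others follow.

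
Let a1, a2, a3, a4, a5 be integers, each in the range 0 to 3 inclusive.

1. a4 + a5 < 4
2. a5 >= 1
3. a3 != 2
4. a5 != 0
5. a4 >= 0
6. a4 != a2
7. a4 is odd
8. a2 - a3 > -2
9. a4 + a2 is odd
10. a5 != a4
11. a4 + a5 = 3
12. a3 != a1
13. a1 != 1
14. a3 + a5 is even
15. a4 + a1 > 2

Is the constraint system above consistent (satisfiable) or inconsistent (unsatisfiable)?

Satisfiable

Take a1 = 3, a2 = 0, a3 = 0, a4 = 1, a5 = 2. Then constraint 1: a4 + a5 = 3; constraint 8: a2 - a3 = 0, and every other listed constraint is also met.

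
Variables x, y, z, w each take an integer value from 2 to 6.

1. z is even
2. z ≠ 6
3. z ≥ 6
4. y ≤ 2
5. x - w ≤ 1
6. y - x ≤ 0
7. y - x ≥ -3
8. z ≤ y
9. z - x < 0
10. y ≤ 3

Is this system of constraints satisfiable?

Unsatisfiable

From constraint 3: z ≥ 6. From constraints 4 and 8: z ≤ y and y ≤ 2, so z ≤ 2. But 2 < 6, so no value of z works.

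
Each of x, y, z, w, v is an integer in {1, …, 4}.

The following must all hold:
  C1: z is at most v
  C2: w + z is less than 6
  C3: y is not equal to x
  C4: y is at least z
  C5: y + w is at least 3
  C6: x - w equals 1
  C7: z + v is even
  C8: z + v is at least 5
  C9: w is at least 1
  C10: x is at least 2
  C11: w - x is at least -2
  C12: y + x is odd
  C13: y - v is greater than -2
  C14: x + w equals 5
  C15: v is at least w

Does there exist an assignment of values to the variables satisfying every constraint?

Try x = 3, y = 4, z = 2, w = 2, v = 4.
Check constraint 2: w + z = 4; constraint 5: y + w = 6. The remaining constraints are straightforward to verify.

Satisfiable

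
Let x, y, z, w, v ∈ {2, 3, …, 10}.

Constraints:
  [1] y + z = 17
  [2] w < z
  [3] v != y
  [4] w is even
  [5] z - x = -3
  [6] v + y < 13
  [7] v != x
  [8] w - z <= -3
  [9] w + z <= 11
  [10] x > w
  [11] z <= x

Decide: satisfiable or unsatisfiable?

One satisfying assignment is x = 10, y = 10, z = 7, w = 2, v = 2.
For the less obvious constraints — constraint 1: y + z = 17; constraint 5: z - x = -3; constraint 6: v + y = 12 — and the others hold by inspection.

Satisfiable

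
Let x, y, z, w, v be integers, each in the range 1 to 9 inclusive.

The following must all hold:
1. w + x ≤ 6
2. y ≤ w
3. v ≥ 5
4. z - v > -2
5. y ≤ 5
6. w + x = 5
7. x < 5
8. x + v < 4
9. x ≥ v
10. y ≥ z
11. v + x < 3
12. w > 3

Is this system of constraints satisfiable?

Unsatisfiable

From constraints 3 and 9: x ≥ v and v ≥ 5, so x ≥ 5. From constraint 7: x ≤ 4. But 4 < 5, so no value of x works.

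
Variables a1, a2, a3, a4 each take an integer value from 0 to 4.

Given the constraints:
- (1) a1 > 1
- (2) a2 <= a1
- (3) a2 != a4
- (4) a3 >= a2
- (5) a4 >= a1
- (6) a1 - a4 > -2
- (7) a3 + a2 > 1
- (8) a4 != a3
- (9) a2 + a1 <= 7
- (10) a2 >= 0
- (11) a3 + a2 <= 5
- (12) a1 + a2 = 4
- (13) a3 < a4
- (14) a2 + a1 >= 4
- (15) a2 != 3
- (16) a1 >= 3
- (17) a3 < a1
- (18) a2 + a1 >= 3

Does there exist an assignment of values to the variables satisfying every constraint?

The assignment a1 = 3, a2 = 1, a3 = 1, a4 = 3 works:
  constraint 6 holds since a1 - a4 = 0.
  constraint 7 holds since a3 + a2 = 2.
  constraint 9 holds since a2 + a1 = 4.
The rest check out directly.

Satisfiable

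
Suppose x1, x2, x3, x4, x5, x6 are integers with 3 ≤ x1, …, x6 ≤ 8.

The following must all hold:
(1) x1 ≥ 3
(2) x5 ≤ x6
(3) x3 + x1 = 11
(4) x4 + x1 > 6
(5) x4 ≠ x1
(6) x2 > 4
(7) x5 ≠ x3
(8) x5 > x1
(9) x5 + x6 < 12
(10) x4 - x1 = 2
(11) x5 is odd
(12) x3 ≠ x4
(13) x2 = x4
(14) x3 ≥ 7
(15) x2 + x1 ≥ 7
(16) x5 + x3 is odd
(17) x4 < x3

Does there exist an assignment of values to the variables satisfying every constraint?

Take x1 = 3, x2 = 5, x3 = 8, x4 = 5, x5 = 5, x6 = 6. Then constraint 3: x3 + x1 = 11; constraint 4: x4 + x1 = 8; constraint 9: x5 + x6 = 11, and every other listed constraint is also met.

Satisfiable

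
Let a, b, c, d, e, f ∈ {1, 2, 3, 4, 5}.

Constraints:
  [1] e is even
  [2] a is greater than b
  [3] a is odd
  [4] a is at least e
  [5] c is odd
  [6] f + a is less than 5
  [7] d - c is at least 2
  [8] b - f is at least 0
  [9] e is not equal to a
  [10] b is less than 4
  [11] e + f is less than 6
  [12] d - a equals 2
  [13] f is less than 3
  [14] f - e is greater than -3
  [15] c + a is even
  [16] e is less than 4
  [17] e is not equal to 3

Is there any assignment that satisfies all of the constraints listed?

Try a = 3, b = 1, c = 3, d = 5, e = 2, f = 1.
Check constraint 6: f + a = 4; constraint 7: d - c = 2. The remaining constraints are straightforward to verify.

Satisfiable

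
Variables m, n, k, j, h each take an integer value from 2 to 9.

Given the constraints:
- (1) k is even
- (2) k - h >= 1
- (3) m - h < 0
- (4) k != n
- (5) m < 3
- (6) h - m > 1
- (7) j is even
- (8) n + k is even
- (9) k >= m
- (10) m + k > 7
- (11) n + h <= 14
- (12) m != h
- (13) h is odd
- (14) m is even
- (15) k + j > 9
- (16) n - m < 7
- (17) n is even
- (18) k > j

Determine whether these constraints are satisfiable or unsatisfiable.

One satisfying assignment is m = 2, n = 6, k = 8, j = 2, h = 5.
For the less obvious constraints — constraint 2: k - h = 3; constraint 3: m - h = -3; constraint 6: h - m = 3 — and the others hold by inspection.

Satisfiable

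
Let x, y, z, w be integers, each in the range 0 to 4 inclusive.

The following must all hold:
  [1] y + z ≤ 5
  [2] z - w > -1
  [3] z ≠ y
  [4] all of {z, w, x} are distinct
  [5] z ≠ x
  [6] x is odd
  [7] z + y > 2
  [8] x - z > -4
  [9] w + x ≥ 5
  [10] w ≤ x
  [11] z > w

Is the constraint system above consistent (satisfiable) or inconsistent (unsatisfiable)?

Satisfiable

The assignment x = 3, y = 1, z = 4, w = 2 works:
  constraint 1 holds since y + z = 5.
  constraint 2 holds since z - w = 2.
  constraint 7 holds since z + y = 5.
The rest check out directly.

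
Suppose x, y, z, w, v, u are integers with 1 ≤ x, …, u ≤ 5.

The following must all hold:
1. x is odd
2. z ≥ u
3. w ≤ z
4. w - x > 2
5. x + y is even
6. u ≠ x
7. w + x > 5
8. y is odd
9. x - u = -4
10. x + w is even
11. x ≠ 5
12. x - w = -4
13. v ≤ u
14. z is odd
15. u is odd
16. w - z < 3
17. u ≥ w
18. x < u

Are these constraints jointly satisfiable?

Satisfiable

The assignment x = 1, y = 1, z = 5, w = 5, v = 1, u = 5 works:
  constraint 4 holds since w - x = 4.
  constraint 7 holds since w + x = 6.
The rest check out directly.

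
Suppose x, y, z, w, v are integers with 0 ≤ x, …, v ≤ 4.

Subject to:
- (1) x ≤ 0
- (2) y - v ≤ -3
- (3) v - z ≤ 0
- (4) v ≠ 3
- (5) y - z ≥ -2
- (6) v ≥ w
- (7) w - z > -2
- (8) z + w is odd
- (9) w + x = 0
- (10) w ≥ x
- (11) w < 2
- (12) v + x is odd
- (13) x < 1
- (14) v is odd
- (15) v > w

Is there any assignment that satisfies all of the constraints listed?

Unsatisfiable

Constraints 2, 3, and 5 give y − z ≥ -2, z − v ≥ 0, v − y ≥ 3.
Adding all 3 inequalities: the left sides telescope to 0, and the right sides sum to (-2) + 0 + 3 = 1. So 0 ≥ 1, which is false.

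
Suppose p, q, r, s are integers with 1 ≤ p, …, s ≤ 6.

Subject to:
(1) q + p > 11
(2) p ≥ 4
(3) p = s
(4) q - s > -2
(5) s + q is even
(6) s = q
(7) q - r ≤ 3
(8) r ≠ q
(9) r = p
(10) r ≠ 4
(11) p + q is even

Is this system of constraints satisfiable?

Unsatisfiable

From constraints 3, 6, and 9, r = p = s = q, so r = q. But constraint 8 says r ≠ q. Contradiction.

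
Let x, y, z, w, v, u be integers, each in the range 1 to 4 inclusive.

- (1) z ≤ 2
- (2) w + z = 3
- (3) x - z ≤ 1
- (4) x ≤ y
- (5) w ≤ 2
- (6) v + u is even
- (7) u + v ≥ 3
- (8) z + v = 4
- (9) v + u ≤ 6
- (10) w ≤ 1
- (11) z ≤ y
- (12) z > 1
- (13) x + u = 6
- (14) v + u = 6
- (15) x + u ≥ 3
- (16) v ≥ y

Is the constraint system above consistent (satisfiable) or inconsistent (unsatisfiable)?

Satisfiable

One satisfying assignment is x = 2, y = 2, z = 2, w = 1, v = 2, u = 4.
For the less obvious constraints — constraint 2: w + z = 3; constraint 3: x - z = 0 — and the others hold by inspection.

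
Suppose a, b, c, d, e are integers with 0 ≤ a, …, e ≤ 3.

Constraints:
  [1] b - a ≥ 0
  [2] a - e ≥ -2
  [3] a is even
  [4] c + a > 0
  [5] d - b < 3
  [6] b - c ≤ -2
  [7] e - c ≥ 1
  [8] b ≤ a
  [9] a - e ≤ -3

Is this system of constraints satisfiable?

Unsatisfiable

Constraints 1, 2, 6, and 7 give b − a ≥ 0, a − e ≥ -2, e − c ≥ 1, c − b ≥ 2.
Adding all 4 inequalities: the left sides telescope to 0, and the right sides sum to 0 + (-2) + 1 + 2 = 1. So 0 ≥ 1, which is false.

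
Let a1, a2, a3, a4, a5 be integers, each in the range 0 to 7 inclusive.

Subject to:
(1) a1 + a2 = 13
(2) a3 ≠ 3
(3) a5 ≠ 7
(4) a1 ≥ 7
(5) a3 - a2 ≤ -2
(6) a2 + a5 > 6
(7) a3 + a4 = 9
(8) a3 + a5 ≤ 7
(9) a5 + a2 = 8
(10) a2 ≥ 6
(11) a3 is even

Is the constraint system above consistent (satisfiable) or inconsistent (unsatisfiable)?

Satisfiable

Setting (a1, a2, a3, a4, a5) = (7, 6, 2, 7, 2) satisfies everything: constraint 1: a1 + a2 = 13; constraint 5: a3 - a2 = -4, and the others follow.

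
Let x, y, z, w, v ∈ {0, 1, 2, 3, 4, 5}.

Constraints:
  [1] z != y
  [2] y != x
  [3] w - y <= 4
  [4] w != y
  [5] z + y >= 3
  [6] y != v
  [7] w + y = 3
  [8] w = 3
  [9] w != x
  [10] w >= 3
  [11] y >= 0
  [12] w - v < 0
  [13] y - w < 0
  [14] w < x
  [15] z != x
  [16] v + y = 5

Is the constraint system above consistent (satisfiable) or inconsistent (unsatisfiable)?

Satisfiable

Try x = 5, y = 0, z = 3, w = 3, v = 5.
Check constraint 3: w - y = 3; constraint 5: z + y = 3. The remaining constraints are straightforward to verify.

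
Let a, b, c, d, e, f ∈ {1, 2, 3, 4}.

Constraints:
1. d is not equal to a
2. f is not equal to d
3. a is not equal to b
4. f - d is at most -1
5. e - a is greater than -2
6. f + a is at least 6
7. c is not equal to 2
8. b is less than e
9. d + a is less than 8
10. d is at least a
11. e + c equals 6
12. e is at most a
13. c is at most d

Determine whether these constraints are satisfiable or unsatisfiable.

Satisfiable

The assignment a = 3, b = 2, c = 3, d = 4, e = 3, f = 3 works:
  constraint 4 holds since f - d = -1.
  constraint 5 holds since e - a = 0.
The rest check out directly.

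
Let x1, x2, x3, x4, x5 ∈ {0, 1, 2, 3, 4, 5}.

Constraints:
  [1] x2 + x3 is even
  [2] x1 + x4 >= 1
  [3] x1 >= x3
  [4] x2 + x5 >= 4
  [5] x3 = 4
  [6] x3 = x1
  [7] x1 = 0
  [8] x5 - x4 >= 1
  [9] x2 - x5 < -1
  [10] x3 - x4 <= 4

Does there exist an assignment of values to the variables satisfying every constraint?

Constraint 5 fixes x3 = 4 and constraint 7 fixes x1 = 0, but constraint 6 requires x3 = x1. Since 4 ≠ 0, contradiction.

Unsatisfiable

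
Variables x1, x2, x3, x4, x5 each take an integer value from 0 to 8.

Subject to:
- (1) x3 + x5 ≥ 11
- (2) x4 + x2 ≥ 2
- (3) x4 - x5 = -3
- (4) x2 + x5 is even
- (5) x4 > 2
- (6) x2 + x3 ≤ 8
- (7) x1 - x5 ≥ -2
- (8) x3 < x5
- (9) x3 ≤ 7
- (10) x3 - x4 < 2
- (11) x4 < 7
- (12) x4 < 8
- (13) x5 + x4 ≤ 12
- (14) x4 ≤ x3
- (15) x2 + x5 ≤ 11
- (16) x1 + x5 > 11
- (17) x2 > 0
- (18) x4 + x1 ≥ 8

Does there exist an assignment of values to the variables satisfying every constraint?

Try x1 = 6, x2 = 1, x3 = 4, x4 = 4, x5 = 7.
Check constraint 1: x3 + x5 = 11; constraint 2: x4 + x2 = 5. The remaining constraints are straightforward to verify.

Satisfiable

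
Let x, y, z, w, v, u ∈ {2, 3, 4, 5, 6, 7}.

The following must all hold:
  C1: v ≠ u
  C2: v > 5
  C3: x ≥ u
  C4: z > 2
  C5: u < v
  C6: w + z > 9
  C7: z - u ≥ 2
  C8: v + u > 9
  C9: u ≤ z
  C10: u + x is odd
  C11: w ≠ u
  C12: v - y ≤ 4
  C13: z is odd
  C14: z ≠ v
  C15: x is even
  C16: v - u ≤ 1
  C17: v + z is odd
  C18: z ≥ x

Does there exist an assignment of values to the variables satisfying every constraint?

Satisfiable

Take x = 6, y = 2, z = 7, w = 3, v = 6, u = 5. Then constraint 6: w + z = 10; constraint 7: z - u = 2, and every other listed constraint is also met.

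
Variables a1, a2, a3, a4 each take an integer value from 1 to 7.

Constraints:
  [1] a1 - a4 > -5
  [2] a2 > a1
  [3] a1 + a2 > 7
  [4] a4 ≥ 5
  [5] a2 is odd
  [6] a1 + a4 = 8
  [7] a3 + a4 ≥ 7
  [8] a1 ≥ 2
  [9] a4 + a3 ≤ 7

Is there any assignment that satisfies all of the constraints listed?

Try a1 = 2, a2 = 7, a3 = 1, a4 = 6.
Check constraint 1: a1 - a4 = -4; constraint 3: a1 + a2 = 9; constraint 6: a1 + a4 = 8. The remaining constraints are straightforward to verify.

Satisfiable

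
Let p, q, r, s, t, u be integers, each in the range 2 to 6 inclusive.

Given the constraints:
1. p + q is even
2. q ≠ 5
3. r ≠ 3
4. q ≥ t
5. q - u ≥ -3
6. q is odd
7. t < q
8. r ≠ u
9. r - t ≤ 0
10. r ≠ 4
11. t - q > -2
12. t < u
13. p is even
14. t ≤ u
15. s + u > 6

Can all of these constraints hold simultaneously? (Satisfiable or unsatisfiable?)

Unsatisfiable

Constraint 13 makes p even and constraint 6 makes q odd, so p + q must be odd. Constraint 1 says p + q is even — contradiction.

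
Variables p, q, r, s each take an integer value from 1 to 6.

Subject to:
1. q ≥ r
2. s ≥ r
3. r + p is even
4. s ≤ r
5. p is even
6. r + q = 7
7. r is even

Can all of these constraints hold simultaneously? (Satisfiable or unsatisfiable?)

Satisfiable

One satisfying assignment is p = 6, q = 5, r = 2, s = 2.
For the less obvious constraints — constraint 3: r + p = 8 is even; constraint 6: r + q = 7 — and the others hold by inspection.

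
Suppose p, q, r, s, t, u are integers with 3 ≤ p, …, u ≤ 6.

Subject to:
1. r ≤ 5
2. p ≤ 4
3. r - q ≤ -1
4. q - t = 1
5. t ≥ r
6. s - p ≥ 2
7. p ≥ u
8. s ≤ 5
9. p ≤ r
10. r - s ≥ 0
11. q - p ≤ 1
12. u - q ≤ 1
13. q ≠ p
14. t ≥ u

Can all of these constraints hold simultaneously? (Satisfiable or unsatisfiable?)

Unsatisfiable

Constraints 3, 6, 10, and 11 give q − r ≥ 1, r − s ≥ 0, s − p ≥ 2, p − q ≥ -1.
Adding all 4 inequalities: the left sides telescope to 0, and the right sides sum to 1 + 0 + 2 + (-1) = 2. So 0 ≥ 2, which is false.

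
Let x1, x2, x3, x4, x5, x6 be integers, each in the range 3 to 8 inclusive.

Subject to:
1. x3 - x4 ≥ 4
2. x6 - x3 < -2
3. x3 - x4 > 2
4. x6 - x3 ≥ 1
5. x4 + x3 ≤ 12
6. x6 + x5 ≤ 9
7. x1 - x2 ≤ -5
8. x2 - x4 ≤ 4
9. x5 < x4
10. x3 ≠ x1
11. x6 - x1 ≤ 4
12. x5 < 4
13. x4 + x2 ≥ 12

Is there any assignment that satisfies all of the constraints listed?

Constraints 1, 4, 7, 8, and 11 give x1 − x6 ≥ -4, x6 − x3 ≥ 1, x3 − x4 ≥ 4, x4 − x2 ≥ -4, x2 − x1 ≥ 5.
Adding all 5 inequalities: the left sides telescope to 0, and the right sides sum to (-4) + 1 + 4 + (-4) + 5 = 2. So 0 ≥ 2, which is false.

Unsatisfiable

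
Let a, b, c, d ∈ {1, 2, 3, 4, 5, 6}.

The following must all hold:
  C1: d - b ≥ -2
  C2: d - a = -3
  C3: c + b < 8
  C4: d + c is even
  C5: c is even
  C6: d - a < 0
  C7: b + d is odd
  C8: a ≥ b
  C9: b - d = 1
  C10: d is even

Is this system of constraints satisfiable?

Setting (a, b, c, d) = (5, 3, 4, 2) satisfies everything: constraint 1: d - b = -1; constraint 2: d - a = -3; constraint 3: c + b = 7, and the others follow.

Satisfiable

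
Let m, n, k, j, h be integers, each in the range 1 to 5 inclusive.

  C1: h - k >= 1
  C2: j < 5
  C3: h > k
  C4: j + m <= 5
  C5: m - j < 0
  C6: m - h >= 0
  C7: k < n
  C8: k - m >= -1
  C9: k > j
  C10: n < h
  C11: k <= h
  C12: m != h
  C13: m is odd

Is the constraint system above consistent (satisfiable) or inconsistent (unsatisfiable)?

Unsatisfiable

Constraints 5, 6, 7, 9, and 10 give h ≤ m, m < j, j < k, k < n, n < h. Chaining: h ≤ m < j < k < n < h, which forces h < h — impossible.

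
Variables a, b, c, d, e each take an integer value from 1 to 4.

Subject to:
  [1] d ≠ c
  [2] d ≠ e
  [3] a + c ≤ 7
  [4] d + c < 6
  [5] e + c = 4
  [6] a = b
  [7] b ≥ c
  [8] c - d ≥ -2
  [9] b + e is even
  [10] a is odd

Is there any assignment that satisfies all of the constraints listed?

Try a = 3, b = 3, c = 3, d = 2, e = 1.
Check constraint 3: a + c = 6; constraint 4: d + c = 5; constraint 5: e + c = 4. The remaining constraints are straightforward to verify.

Satisfiable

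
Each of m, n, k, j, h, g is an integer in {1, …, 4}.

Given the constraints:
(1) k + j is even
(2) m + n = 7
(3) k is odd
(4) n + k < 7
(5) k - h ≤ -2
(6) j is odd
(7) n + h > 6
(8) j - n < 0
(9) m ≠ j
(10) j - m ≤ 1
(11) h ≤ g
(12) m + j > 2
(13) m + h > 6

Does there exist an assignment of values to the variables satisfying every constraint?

Take m = 3, n = 4, k = 1, j = 1, h = 4, g = 4. Then constraint 2: m + n = 7; constraint 4: n + k = 5; constraint 5: k - h = -3, and every other listed constraint is also met.

Satisfiable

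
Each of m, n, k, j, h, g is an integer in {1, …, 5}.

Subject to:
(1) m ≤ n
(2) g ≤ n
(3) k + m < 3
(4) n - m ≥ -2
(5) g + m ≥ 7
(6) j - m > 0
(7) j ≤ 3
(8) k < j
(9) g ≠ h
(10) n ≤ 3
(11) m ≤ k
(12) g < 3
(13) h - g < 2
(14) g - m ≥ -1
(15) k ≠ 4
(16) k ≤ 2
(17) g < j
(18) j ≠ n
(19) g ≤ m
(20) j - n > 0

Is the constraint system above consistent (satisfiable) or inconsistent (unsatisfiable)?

From constraints 2 and 10: g ≤ n ≤ 3. From constraints 11 and 16: m ≤ k ≤ 2. Hence g + m ≤ 5. But constraint 5 requires g + m ≥ 7, and 7 > 5. Contradiction.

Unsatisfiable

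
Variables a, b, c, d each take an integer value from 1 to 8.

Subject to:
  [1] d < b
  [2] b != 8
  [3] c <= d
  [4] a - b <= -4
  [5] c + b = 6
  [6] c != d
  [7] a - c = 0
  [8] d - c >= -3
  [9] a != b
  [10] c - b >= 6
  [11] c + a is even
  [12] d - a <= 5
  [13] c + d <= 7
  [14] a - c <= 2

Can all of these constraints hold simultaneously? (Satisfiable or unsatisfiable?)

Constraints 4, 8, 10, and 12 give b − a ≥ 4, a − d ≥ -5, d − c ≥ -3, c − b ≥ 6.
Adding all 4 inequalities: the left sides telescope to 0, and the right sides sum to 4 + (-5) + (-3) + 6 = 2. So 0 ≥ 2, which is false.

Unsatisfiable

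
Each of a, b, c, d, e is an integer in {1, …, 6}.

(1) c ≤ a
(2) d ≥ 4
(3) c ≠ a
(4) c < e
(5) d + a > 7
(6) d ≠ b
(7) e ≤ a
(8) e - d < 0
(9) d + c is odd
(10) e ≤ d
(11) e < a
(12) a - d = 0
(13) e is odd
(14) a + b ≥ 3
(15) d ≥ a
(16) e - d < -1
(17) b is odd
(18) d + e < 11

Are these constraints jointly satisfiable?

Satisfiable

One satisfying assignment is a = 5, b = 1, c = 2, d = 5, e = 3.
For the less obvious constraints — constraint 5: d + a = 10; constraint 8: e - d = -2 — and the others hold by inspection.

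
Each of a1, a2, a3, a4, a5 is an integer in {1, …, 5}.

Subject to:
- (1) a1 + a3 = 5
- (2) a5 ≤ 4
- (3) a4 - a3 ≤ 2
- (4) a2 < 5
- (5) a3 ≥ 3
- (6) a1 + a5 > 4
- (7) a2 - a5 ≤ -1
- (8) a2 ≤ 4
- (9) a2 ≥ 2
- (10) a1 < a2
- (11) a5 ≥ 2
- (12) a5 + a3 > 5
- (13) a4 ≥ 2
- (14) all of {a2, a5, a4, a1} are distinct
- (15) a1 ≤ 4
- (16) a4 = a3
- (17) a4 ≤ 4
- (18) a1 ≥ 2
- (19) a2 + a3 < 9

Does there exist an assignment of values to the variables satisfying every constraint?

Constraints 2, 8, 9, 11, 13, 15, 17, and 18 confine each of a2, a5, a4, a1 to the 3 values {2, …, 4}.
Constraint 14 requires all 4 of them to be distinct, but only 3 values are available — impossible by the pigeonhole principle.

Unsatisfiable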